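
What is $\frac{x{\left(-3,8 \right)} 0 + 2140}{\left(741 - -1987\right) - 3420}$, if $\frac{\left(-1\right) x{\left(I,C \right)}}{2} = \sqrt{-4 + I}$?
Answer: $- \frac{535}{173} \approx -3.0925$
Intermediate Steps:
$x{\left(I,C \right)} = - 2 \sqrt{-4 + I}$
$\frac{x{\left(-3,8 \right)} 0 + 2140}{\left(741 - -1987\right) - 3420} = \frac{- 2 \sqrt{-4 - 3} \cdot 0 + 2140}{\left(741 - -1987\right) - 3420} = \frac{- 2 \sqrt{-7} \cdot 0 + 2140}{\left(741 + 1987\right) - 3420} = \frac{- 2 i \sqrt{7} \cdot 0 + 2140}{2728 - 3420} = \frac{- 2 i \sqrt{7} \cdot 0 + 2140}{-692} = \left(0 + 2140\right) \left(- \frac{1}{692}\right) = 2140 \left(- \frac{1}{692}\right) = - \frac{535}{173}$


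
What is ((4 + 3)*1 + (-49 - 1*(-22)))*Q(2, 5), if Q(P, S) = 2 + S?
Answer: -140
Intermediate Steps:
((4 + 3)*1 + (-49 - 1*(-22)))*Q(2, 5) = ((4 + 3)*1 + (-49 - 1*(-22)))*(2 + 5) = (7*1 + (-49 + 22))*7 = (7 - 27)*7 = -20*7 = -140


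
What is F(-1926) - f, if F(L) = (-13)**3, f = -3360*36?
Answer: 118763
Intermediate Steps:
f = -120960
F(L) = -2197
F(-1926) - f = -2197 - 1*(-120960) = -2197 + 120960 = 118763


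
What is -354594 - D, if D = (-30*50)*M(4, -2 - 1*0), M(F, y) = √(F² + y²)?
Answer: -354594 + 3000*√5 ≈ -3.4789e+5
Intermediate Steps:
D = -3000*√5 (D = (-30*50)*√(4² + (-2 - 1*0)²) = -1500*√(16 + (-2 + 0)²) = -1500*√(16 + (-2)²) = -1500*√(16 + 4) = -3000*√5 ≈ -6708.2)
-354594 - D = -354594 - (-3000)*√5 = -354594 + 3000*√5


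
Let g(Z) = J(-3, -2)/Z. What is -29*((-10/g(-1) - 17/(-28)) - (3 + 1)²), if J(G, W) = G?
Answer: 45617/84 ≈ 543.06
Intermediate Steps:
g(Z) = -3/Z
-29*((-10/g(-1) - 17/(-28)) - (3 + 1)²) = -29*((-10/((-3/(-1))) - 17/(-28)) - (3 + 1)²) = -29*((-10/((-3*(-1))) - 17*(-1/28)) - 1*4²) = -29*((-10/3 + 17/28) - 1*16) = -29*((-10*⅓ + 17/28) - 16) = -29*((-10/3 + 17/28) - 16) = -29*(-229/84 - 16) = -29*(-1573/84) = 45617/84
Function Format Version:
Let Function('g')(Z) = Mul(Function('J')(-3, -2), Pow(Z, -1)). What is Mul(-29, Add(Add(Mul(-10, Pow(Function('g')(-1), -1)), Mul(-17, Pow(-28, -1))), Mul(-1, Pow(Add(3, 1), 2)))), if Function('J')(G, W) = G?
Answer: Rational(45617, 84) ≈ 543.06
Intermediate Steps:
Function('g')(Z) = Mul(-3, Pow(Z, -1))
Mul(-29, Add(Add(Mul(-10, Pow(Function('g')(-1), -1)), Mul(-17, Pow(-28, -1))), Mul(-1, Pow(Add(3, 1), 2)))) = Mul(-29, Add(Add(Mul(-10, Pow(Mul(-3, Pow(-1, -1)), -1)), Mul(-17, Pow(-28, -1))), Mul(-1, Pow(Add(3, 1), 2)))) = Mul(-29, Add(Add(Mul(-10, Pow(Mul(-3, -1), -1)), Mul(-17, Rational(-1, 28))), Mul(-1, Pow(4, 2)))) = Mul(-29, Add(Add(Mul(-10, Pow(3, -1)), Rational(17, 28)), Mul(-1, 16))) = Mul(-29, Add(Add(Mul(-10, Rational(1, 3)), Rational(17, 28)), -16)) = Mul(-29, Add(Add(Rational(-10, 3), Rational(17, 28)), -16)) = Mul(-29, Add(Rational(-229, 84), -16)) = Mul(-29, Rational(-1573, 84)) = Rational(45617, 84)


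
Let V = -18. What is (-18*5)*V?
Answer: 1620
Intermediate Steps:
(-18*5)*V = -18*5*(-18) = -90*(-18) = 1620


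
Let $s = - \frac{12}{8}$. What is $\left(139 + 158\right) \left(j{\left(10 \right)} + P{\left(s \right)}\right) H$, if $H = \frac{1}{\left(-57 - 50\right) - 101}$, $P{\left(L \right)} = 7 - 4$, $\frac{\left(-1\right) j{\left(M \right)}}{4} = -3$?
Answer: $- \frac{4455}{208} \approx -21.418$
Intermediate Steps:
$s = - \frac{3}{2}$ ($s = \left(-12\right) \frac{1}{8} = - \frac{3}{2} \approx -1.5$)
$j{\left(M \right)} = 12$ ($j{\left(M \right)} = \left(-4\right) \left(-3\right) = 12$)
$P{\left(L \right)} = 3$
$H = - \frac{1}{208}$ ($H = \frac{1}{-107 - 101} = \frac{1}{-208} = - \frac{1}{208} \approx -0.0048077$)
$\left(139 + 158\right) \left(j{\left(10 \right)} + P{\left(s \right)}\right) H = \left(139 + 158\right) \left(12 + 3\right) \left(- \frac{1}{208}\right) = 297 \cdot 15 \left(- \frac{1}{208}\right) = 4455 \left(- \frac{1}{208}\right) = - \frac{4455}{208}$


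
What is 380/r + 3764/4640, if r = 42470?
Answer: 4040507/4926520 ≈ 0.82015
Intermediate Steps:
380/r + 3764/4640 = 380/42470 + 3764/4640 = 380*(1/42470) + 3764*(1/4640) = 38/4247 + 941/1160 = 4040507/4926520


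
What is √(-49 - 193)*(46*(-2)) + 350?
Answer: 350 - 1012*I*√2 ≈ 350.0 - 1431.2*I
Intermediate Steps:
√(-49 - 193)*(46*(-2)) + 350 = √(-242)*(-92) + 350 = (11*I*√2)*(-92) + 350 = -1012*I*√2 + 350 = 350 - 1012*I*√2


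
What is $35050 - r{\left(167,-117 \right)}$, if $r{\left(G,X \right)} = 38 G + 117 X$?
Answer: $42393$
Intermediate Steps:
$35050 - r{\left(167,-117 \right)} = 35050 - \left(38 \cdot 167 + 117 \left(-117\right)\right) = 35050 - \left(6346 - 13689\right) = 35050 - -7343 = 35050 + 7343 = 42393$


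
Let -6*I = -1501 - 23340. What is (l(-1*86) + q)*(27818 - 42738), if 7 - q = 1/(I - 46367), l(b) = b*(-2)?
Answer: -676646245000/253361 ≈ -2.6707e+6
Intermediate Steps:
I = 24841/6 (I = -(-1501 - 23340)/6 = -⅙*(-24841) = 24841/6 ≈ 4140.2)
l(b) = -2*b
q = 1773533/253361 (q = 7 - 1/(24841/6 - 46367) = 7 - 1/(-253361/6) = 7 - 1*(-6/253361) = 7 + 6/253361 = 1773533/253361 ≈ 7.0000)
(l(-1*86) + q)*(27818 - 42738) = (-(-2)*86 + 1773533/253361)*(27818 - 42738) = (-2*(-86) + 1773533/253361)*(-14920) = (172 + 1773533/253361)*(-14920) = (45351625/253361)*(-14920) = -676646245000/253361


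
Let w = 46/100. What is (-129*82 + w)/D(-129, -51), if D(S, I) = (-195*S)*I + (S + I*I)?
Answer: 528877/64021650 ≈ 0.0082609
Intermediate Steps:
D(S, I) = S + I² - 195*I*S (D(S, I) = -195*I*S + (S + I²) = S + I² - 195*I*S)
w = 23/50 (w = 46*(1/100) = 23/50 ≈ 0.46000)
(-129*82 + w)/D(-129, -51) = (-129*82 + 23/50)/(-129 + (-51)² - 195*(-51)*(-129)) = (-10578 + 23/50)/(-129 + 2601 - 1282905) = -528877/50/(-1280433) = -528877/50*(-1/1280433) = 528877/64021650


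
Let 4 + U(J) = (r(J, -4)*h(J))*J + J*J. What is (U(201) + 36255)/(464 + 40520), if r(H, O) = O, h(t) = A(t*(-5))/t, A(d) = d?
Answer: 10084/5123 ≈ 1.9684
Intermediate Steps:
h(t) = -5 (h(t) = (t*(-5))/t = (-5*t)/t = -5)
U(J) = -4 + J² + 20*J (U(J) = -4 + ((-4*(-5))*J + J*J) = -4 + (20*J + J²) = -4 + (J² + 20*J) = -4 + J² + 20*J)
(U(201) + 36255)/(464 + 40520) = ((-4 + 201² + 20*201) + 36255)/(464 + 40520) = ((-4 + 40401 + 4020) + 36255)/40984 = (44417 + 36255)*(1/40984) = 80672*(1/40984) = 10084/5123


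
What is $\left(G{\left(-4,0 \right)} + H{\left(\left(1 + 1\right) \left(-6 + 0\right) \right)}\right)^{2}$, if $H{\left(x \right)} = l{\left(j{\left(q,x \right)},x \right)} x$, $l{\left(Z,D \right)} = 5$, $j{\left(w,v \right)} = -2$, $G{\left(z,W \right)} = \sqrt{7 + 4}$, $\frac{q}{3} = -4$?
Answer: $\left(-60 + \sqrt{11}\right)^{2} \approx 3213.0$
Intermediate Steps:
$q = -12$ ($q = 3 \left(-4\right) = -12$)
$G{\left(z,W \right)} = \sqrt{11}$
$H{\left(x \right)} = 5 x$
$\left(G{\left(-4,0 \right)} + H{\left(\left(1 + 1\right) \left(-6 + 0\right) \right)}\right)^{2} = \left(\sqrt{11} + 5 \left(1 + 1\right) \left(-6 + 0\right)\right)^{2} = \left(\sqrt{11} + 5 \cdot 2 \left(-6\right)\right)^{2} = \left(\sqrt{11} + 5 \left(-12\right)\right)^{2} = \left(\sqrt{11} - 60\right)^{2} = \left(-60 + \sqrt{11}\right)^{2}$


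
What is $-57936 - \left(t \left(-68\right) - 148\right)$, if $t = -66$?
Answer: $-62276$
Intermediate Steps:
$-57936 - \left(t \left(-68\right) - 148\right) = -57936 - \left(\left(-66\right) \left(-68\right) - 148\right) = -57936 - \left(4488 - 148\right) = -57936 - 4340 = -62276$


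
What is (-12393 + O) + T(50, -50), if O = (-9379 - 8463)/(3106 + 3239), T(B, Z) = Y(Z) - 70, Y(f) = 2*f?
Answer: -79730077/6345 ≈ -12566.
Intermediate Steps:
T(B, Z) = -70 + 2*Z (T(B, Z) = 2*Z - 70 = -70 + 2*Z)
O = -17842/6345 ≈ -2.8120
(-12393 + O) + T(50, -50) = (-12393 - 17842/6345) + (-70 + 2*(-50)) = -78651427/6345 + (-70 - 100) = -78651427/6345 - 170 = -79730077/6345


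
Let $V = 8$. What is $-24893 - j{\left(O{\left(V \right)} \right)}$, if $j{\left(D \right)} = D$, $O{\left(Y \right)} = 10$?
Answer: $-24903$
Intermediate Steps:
$-24893 - j{\left(O{\left(V \right)} \right)} = -24893 - 10 = -24903$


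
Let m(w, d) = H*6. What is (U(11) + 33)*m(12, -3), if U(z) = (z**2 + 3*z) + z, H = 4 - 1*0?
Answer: 4752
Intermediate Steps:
H = 4 (H = 4 + 0 = 4)
U(z) = z**2 + 4*z
m(w, d) = 24 (m(w, d) = 4*6 = 24)
(U(11) + 33)*m(12, -3) = (11*(4 + 11) + 33)*24 = (11*15 + 33)*24 = (165 + 33)*24 = 198*24 = 4752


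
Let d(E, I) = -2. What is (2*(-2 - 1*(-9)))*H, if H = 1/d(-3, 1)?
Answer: -7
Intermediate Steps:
H = -½ (H = 1/(-2) = -½ ≈ -0.50000)
(2*(-2 - 1*(-9)))*H = (2*(-2 - 1*(-9)))*(-½) = (2*(-2 + 9))*(-½) = (2*7)*(-½) = 14*(-½) = -7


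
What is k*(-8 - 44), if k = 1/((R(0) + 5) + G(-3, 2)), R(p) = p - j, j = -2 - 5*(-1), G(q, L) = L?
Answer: -13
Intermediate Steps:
j = 3 (j = -2 + 5 = 3)
R(p) = -3 + p (R(p) = p - 1*3 = p - 3 = -3 + p)
k = 1/4 (k = 1/(((-3 + 0) + 5) + 2) = 1/((-3 + 5) + 2) = 1/(2 + 2) = 1/4 ≈ 0.25000)
k*(-8 - 44) = (-8 - 44)/4 = (1/4)*(-52) = -13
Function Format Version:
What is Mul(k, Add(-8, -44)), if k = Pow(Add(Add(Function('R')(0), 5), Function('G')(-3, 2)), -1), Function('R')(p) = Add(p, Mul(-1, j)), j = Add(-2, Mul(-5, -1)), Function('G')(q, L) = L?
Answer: -13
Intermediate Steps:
j = 3 (j = Add(-2, 5) = 3)
Function('R')(p) = Add(-3, p) (Function('R')(p) = Add(p, Mul(-1, 3)) = Add(p, -3) = Add(-3, p))
k = Rational(1, 4) (k = Pow(Add(Add(Add(-3, 0), 5), 2), -1) = Pow(Add(Add(-3, 5), 2), -1) = Pow(Add(2, 2), -1) = Pow(4, -1) = Rational(1, 4) ≈ 0.25000)
Mul(k, Add(-8, -44)) = Mul(Rational(1, 4), Add(-8, -44)) = Mul(Rational(1, 4), -52) = -13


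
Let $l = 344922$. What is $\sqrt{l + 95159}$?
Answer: $\sqrt{440081} \approx 663.39$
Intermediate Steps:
$\sqrt{l + 95159} = \sqrt{344922 + 95159} = \sqrt{440081}$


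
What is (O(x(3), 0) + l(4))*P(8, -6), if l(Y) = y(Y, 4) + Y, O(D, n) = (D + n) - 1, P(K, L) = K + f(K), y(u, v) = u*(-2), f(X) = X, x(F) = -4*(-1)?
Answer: -16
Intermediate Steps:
x(F) = 4
y(u, v) = -2*u
P(K, L) = 2*K (P(K, L) = K + K = 2*K)
O(D, n) = -1 + D + n
l(Y) = -Y (l(Y) = -2*Y + Y = -Y)
(O(x(3), 0) + l(4))*P(8, -6) = ((-1 + 4 + 0) - 1*4)*(2*8) = (3 - 4)*16 = -1*16 = -16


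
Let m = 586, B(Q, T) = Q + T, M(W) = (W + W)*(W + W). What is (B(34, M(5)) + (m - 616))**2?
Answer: 10816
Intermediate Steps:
M(W) = 4*W**2 (M(W) = (2*W)*(2*W) = 4*W**2)
(B(34, M(5)) + (m - 616))**2 = ((34 + 4*5**2) + (586 - 616))**2 = ((34 + 4*25) - 30)**2 = ((34 + 100) - 30)**2 = (134 - 30)**2 = 104**2 = 10816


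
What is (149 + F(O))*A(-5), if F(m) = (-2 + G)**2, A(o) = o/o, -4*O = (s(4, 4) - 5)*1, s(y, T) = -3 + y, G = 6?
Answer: 165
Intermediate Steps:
O = 1 (O = -((-3 + 4) - 5)/4 = -(1 - 5)/4 = -(-1) = -1/4*(-4) = 1)
A(o) = 1
F(m) = 16 (F(m) = (-2 + 6)**2 = 4**2 = 16)
(149 + F(O))*A(-5) = (149 + 16)*1 = 165*1 = 165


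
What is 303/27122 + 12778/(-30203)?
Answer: -337413407/819165766 ≈ -0.41190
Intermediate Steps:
303/27122 + 12778/(-30203) = 303*(1/27122) + 12778*(-1/30203) = 303/27122 - 12778/30203 = -337413407/819165766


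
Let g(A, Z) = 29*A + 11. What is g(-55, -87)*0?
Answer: 0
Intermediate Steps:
g(A, Z) = 11 + 29*A
g(-55, -87)*0 = (11 + 29*(-55))*0 = (11 - 1595)*0 = -1584*0 = 0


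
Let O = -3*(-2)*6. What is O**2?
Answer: 1296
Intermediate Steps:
O = 36 (O = 6*6 = 36)
O**2 = 36**2 = 1296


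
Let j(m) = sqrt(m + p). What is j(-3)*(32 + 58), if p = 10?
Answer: 90*sqrt(7) ≈ 238.12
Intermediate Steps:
j(m) = sqrt(10 + m) (j(m) = sqrt(m + 10) = sqrt(10 + m))
j(-3)*(32 + 58) = sqrt(10 - 3)*(32 + 58) = sqrt(7)*90 = 90*sqrt(7)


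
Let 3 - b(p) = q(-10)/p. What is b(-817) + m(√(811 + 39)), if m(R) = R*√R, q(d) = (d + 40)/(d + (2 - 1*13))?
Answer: 17147/5719 + 5*√5*34^(¾) ≈ 160.42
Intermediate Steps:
q(d) = (40 + d)/(-11 + d) (q(d) = (40 + d)/(d + (2 - 13)) = (40 + d)/(d - 11) = (40 + d)/(-11 + d))
m(R) = R^(3/2)
b(p) = 3 + 10/(7*p) (b(p) = 3 - (40 - 10)/(-11 - 10)/p = 3 - 30/(-21)/p = 3 - (-1/21*30)/p = 3 - (-10)/(7*p) = 3 + 10/(7*p))
b(-817) + m(√(811 + 39)) = (3 + (10/7)/(-817)) + (√(811 + 39))^(3/2) = (3 + (10/7)*(-1/817)) + (√850)^(3/2) = (3 - 10/5719) + (5*√34)^(3/2) = 17147/5719 + 5*√5*34^(¾)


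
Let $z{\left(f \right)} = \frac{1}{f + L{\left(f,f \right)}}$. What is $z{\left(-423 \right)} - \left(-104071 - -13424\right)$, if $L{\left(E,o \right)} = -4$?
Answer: $\frac{38706268}{427} \approx 90647.0$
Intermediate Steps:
$z{\left(f \right)} = \frac{1}{-4 + f}$ ($z{\left(f \right)} = \frac{1}{f - 4} = \frac{1}{-4 + f}$)
$z{\left(-423 \right)} - \left(-104071 - -13424\right) = \frac{1}{-4 - 423} - \left(-104071 - -13424\right) = \frac{1}{-427} - \left(-104071 + 13424\right) = - \frac{1}{427} - -90647 = - \frac{1}{427} + 90647 = \frac{38706268}{427}$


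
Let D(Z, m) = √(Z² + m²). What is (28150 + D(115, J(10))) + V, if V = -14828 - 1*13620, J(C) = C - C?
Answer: -183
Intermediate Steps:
J(C) = 0
V = -28448 (V = -14828 - 13620 = -28448)
(28150 + D(115, J(10))) + V = (28150 + √(115² + 0²)) - 28448 = (28150 + √(13225 + 0)) - 28448 = (28150 + √13225) - 28448 = (28150 + 115) - 28448 = 28265 - 28448 = -183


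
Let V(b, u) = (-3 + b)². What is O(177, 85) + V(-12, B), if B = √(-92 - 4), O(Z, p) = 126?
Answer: 351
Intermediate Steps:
B = 4*I*√6 (B = √(-96) = 4*I*√6 ≈ 9.798*I)
O(177, 85) + V(-12, B) = 126 + (-3 - 12)² = 126 + (-15)² = 126 + 225 = 351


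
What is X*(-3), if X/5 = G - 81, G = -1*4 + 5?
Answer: 1200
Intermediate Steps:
G = 1 (G = -4 + 5 = 1)
X = -400 (X = 5*(1 - 81) = 5*(-80) = -400)
X*(-3) = -400*(-3) = 1200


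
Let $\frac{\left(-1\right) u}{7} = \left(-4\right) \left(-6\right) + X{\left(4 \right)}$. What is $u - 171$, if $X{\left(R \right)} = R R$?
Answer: $-451$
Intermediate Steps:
$X{\left(R \right)} = R^{2}$
$u = -280$ ($u = - 7 \left(\left(-4\right) \left(-6\right) + 4^{2}\right) = - 7 \left(24 + 16\right) = \left(-7\right) 40 = -280$)
$u - 171 = -280 - 171 = -451$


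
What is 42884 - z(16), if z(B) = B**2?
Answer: 42628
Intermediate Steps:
42884 - z(16) = 42884 - 1*16**2 = 42884 - 1*256 = 42884 - 256 = 42628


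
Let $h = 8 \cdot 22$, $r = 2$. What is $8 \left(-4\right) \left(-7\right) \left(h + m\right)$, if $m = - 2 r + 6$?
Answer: $39872$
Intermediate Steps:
$m = 2$ ($m = \left(-2\right) 2 + 6 = -4 + 6 = 2$)
$h = 176$
$8 \left(-4\right) \left(-7\right) \left(h + m\right) = 8 \left(-4\right) \left(-7\right) \left(176 + 2\right) = \left(-32\right) \left(-7\right) 178 = 224 \cdot 178 = 39872$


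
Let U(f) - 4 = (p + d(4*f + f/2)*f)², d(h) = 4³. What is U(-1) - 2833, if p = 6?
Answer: 535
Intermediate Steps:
d(h) = 64
U(f) = 4 + (6 + 64*f)²
U(-1) - 2833 = (4 + 4*(3 + 32*(-1))²) - 2833 = (4 + 4*(3 - 32)²) - 2833 = (4 + 4*(-29)²) - 2833 = (4 + 4*841) - 2833 = (4 + 3364) - 2833 = 3368 - 2833 = 535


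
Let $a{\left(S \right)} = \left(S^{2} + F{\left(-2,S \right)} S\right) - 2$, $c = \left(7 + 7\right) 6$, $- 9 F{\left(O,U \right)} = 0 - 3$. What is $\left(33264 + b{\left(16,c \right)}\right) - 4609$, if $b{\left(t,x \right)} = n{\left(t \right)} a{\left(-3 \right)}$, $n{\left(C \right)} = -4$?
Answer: $28631$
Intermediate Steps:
$F{\left(O,U \right)} = \frac{1}{3}$ ($F{\left(O,U \right)} = - \frac{0 - 3}{9} = \left(- \frac{1}{9}\right) \left(-3\right) = \frac{1}{3}$)
$c = 84$ ($c = 14 \cdot 6 = 84$)
$a{\left(S \right)} = -2 + S^{2} + \frac{S}{3}$ ($a{\left(S \right)} = \left(S^{2} + \frac{S}{3}\right) - 2 = -2 + S^{2} + \frac{S}{3}$)
$b{\left(t,x \right)} = -24$ ($b{\left(t,x \right)} = - 4 \left(-2 + \left(-3\right)^{2} + \frac{1}{3} \left(-3\right)\right) = - 4 \left(-2 + 9 - 1\right) = \left(-4\right) 6 = -24$)
$\left(33264 + b{\left(16,c \right)}\right) - 4609 = \left(33264 - 24\right) - 4609 = 33240 - 4609 = 28631$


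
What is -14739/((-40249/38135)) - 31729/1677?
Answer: 941317289384/67497573 ≈ 13946.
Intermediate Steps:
-14739/((-40249/38135)) - 31729/1677 = -14739/((-40249*1/38135)) - 31729*1/1677 = -14739/(-40249/38135) - 31729/1677 = -14739*(-38135/40249) - 31729/1677 = 562071765/40249 - 31729/1677 = 941317289384/67497573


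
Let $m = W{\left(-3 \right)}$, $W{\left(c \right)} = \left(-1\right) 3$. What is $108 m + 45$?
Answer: $-279$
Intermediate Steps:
$W{\left(c \right)} = -3$
$m = -3$
$108 m + 45 = 108 \left(-3\right) + 45 = -324 + 45 = -279$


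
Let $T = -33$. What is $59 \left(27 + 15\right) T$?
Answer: $-81774$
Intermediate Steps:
$59 \left(27 + 15\right) T = 59 \left(27 + 15\right) \left(-33\right) = 59 \cdot 42 \left(-33\right) = 2478 \left(-33\right) = -81774$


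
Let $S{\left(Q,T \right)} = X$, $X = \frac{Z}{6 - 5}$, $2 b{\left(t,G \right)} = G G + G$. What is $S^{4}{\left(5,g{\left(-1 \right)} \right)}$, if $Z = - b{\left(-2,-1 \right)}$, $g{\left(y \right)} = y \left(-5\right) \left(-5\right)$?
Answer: $0$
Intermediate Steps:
$b{\left(t,G \right)} = \frac{G}{2} + \frac{G^{2}}{2}$ ($b{\left(t,G \right)} = \frac{G G + G}{2} = \frac{G^{2} + G}{2} = \frac{G + G^{2}}{2} = \frac{G}{2} + \frac{G^{2}}{2}$)
$g{\left(y \right)} = 25 y$ ($g{\left(y \right)} = - 5 y \left(-5\right) = 25 y$)
$Z = 0$ ($Z = - \frac{\left(-1\right) \left(1 - 1\right)}{2} = - \frac{\left(-1\right) 0}{2} = \left(-1\right) 0 = 0$)
$X = 0$ ($X = \frac{1}{6 - 5} \cdot 0 = 1^{-1} \cdot 0 = 1 \cdot 0 = 0$)
$S{\left(Q,T \right)} = 0$
$S^{4}{\left(5,g{\left(-1 \right)} \right)} = 0^{4} = 0$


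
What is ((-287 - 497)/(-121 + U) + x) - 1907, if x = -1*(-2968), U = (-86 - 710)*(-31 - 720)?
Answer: 634132391/597675 ≈ 1061.0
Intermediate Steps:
U = 597796 (U = -796*(-751) = 597796)
x = 2968
((-287 - 497)/(-121 + U) + x) - 1907 = ((-287 - 497)/(-121 + 597796) + 2968) - 1907 = (-784/597675 + 2968) - 1907 = 1773898616/597675 - 1907 = 634132391/597675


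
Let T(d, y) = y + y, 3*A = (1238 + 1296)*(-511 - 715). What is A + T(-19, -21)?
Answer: -3106810/3 ≈ -1.0356e+6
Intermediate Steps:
A = -3106684/3 (A = ((1238 + 1296)*(-511 - 715))/3 = (2534*(-1226))/3 = (1/3)*(-3106684) = -3106684/3 ≈ -1.0356e+6)
T(d, y) = 2*y
A + T(-19, -21) = -3106684/3 + 2*(-21) = -3106684/3 - 42 = -3106810/3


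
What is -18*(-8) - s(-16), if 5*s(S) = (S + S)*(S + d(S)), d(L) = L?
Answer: -304/5 ≈ -60.800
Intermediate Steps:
s(S) = 4*S²/5 (s(S) = ((S + S)*(S + S))/5 = ((2*S)*(2*S))/5 = (4*S²)/5 = 4*S²/5)
-18*(-8) - s(-16) = -18*(-8) - 4*(-16)²/5 = 144 - 4*256/5 = 144 - 1*1024/5 = 144 - 1024/5 = -304/5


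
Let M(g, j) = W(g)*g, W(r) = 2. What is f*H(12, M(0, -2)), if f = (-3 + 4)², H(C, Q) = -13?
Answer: -13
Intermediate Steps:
M(g, j) = 2*g
f = 1 (f = 1² = 1)
f*H(12, M(0, -2)) = 1*(-13) = -13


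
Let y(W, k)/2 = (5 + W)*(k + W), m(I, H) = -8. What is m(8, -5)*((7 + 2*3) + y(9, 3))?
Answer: -2792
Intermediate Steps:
y(W, k) = 2*(5 + W)*(W + k) (y(W, k) = 2*((5 + W)*(k + W)) = 2*((5 + W)*(W + k)) = 2*(5 + W)*(W + k))
m(8, -5)*((7 + 2*3) + y(9, 3)) = -8*((7 + 2*3) + (2*9**2 + 10*9 + 10*3 + 2*9*3)) = -8*((7 + 6) + (2*81 + 90 + 30 + 54)) = -8*(13 + (162 + 90 + 30 + 54)) = -8*(13 + 336) = -8*349 = -2792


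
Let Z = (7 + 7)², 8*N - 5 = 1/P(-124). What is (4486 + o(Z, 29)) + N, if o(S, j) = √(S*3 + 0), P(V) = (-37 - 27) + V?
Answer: 6747883/1504 + 14*√3 ≈ 4510.9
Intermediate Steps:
P(V) = -64 + V
N = 939/1504 (N = 5/8 + 1/(8*(-64 - 124)) = 5/8 + (⅛)/(-188) = 5/8 + (⅛)*(-1/188) = 5/8 - 1/1504 = 939/1504 ≈ 0.62434)
Z = 196 (Z = 14² = 196)
o(S, j) = √3*√S (o(S, j) = √(3*S + 0) = √(3*S) = √3*√S)
(4486 + o(Z, 29)) + N = (4486 + √3*√196) + 939/1504 = (4486 + √3*14) + 939/1504 = (4486 + 14*√3) + 939/1504 = 6747883/1504 + 14*√3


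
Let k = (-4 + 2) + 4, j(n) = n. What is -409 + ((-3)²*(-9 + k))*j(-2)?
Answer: -283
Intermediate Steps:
k = 2 (k = -2 + 4 = 2)
-409 + ((-3)²*(-9 + k))*j(-2) = -409 + ((-3)²*(-9 + 2))*(-2) = -409 + (9*(-7))*(-2) = -409 - 63*(-2) = -409 + 126 = -283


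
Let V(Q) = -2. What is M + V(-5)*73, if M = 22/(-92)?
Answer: -6727/46 ≈ -146.24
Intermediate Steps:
M = -11/46 (M = 22*(-1/92) = -11/46 ≈ -0.23913)
M + V(-5)*73 = -11/46 - 2*73 = -11/46 - 146 = -6727/46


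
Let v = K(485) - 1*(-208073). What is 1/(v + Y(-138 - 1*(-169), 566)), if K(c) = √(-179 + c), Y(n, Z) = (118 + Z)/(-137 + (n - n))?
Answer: 3905228429/812553091527175 - 56307*√34/812553091527175 ≈ 4.8057e-6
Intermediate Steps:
Y(n, Z) = -118/137 - Z/137 (Y(n, Z) = (118 + Z)/(-137 + 0) = (118 + Z)/(-137) = (118 + Z)*(-1/137) = -118/137 - Z/137)
v = 208073 + 3*√34 (v = √(-179 + 485) - 1*(-208073) = √306 + 208073 = 3*√34 + 208073 = 208073 + 3*√34 ≈ 2.0809e+5)
1/(v + Y(-138 - 1*(-169), 566)) = 1/((208073 + 3*√34) + (-118/137 - 1/137*566)) = 1/((208073 + 3*√34) + (-118/137 - 566/137)) = 1/((208073 + 3*√34) - 684/137) = 1/(28505317/137 + 3*√34)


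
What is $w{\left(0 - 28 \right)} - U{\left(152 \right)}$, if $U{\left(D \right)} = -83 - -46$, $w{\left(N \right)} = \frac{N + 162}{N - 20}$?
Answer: $\frac{821}{24} \approx 34.208$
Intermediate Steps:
$w{\left(N \right)} = \frac{162 + N}{-20 + N}$
$U{\left(D \right)} = -37$ ($U{\left(D \right)} = -83 + 46 = -37$)
$w{\left(0 - 28 \right)} - U{\left(152 \right)} = \frac{162 + \left(0 - 28\right)}{-20 + \left(0 - 28\right)} - -37 = \frac{162 + \left(0 - 28\right)}{-20 + \left(0 - 28\right)} + 37 = \frac{162 - 28}{-20 - 28} + 37 = \frac{1}{-48} \cdot 134 + 37 = \left(- \frac{1}{48}\right) 134 + 37 = - \frac{67}{24} + 37 = \frac{821}{24}$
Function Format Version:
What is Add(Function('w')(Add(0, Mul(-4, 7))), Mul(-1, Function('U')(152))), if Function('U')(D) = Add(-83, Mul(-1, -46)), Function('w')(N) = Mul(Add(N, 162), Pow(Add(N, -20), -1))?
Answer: Rational(821, 24) ≈ 34.208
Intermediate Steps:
Function('w')(N) = Mul(Pow(Add(-20, N), -1), Add(162, N)) (Function('w')(N) = Mul(Add(162, N), Pow(Add(-20, N), -1)) = Mul(Pow(Add(-20, N), -1), Add(162, N)))
Function('U')(D) = -37 (Function('U')(D) = Add(-83, 46) = -37)
Add(Function('w')(Add(0, Mul(-4, 7))), Mul(-1, Function('U')(152))) = Add(Mul(Pow(Add(-20, Add(0, Mul(-4, 7))), -1), Add(162, Add(0, Mul(-4, 7)))), Mul(-1, -37)) = Add(Mul(Pow(Add(-20, Add(0, -28)), -1), Add(162, Add(0, -28))), 37) = Add(Mul(Pow(Add(-20, -28), -1), Add(162, -28)), 37) = Add(Mul(Pow(-48, -1), 134), 37) = Add(Mul(Rational(-1, 48), 134), 37) = Add(Rational(-67, 24), 37) = Rational(821, 24)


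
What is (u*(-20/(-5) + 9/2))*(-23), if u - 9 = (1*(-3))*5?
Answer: 1173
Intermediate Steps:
u = -6 (u = 9 + (1*(-3))*5 = 9 - 3*5 = 9 - 15 = -6)
(u*(-20/(-5) + 9/2))*(-23) = -6*(-20/(-5) + 9/2)*(-23) = -6*(-20*(-⅕) + 9*(½))*(-23) = -6*(4 + 9/2)*(-23) = -6*17/2*(-23) = -51*(-23) = 1173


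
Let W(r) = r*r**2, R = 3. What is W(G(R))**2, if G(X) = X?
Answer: 729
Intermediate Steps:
W(r) = r**3
W(G(R))**2 = (3**3)**2 = 27**2 = 729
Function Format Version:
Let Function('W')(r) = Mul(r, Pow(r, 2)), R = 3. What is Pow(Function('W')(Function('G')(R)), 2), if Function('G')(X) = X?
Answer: 729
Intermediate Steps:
Function('W')(r) = Pow(r, 3)
Pow(Function('W')(Function('G')(R)), 2) = Pow(Pow(3, 3), 2) = Pow(27, 2) = 729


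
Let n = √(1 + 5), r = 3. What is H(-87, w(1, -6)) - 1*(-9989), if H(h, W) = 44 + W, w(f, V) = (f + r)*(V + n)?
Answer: 10009 + 4*√6 ≈ 10019.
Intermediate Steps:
n = √6 ≈ 2.4495
w(f, V) = (3 + f)*(V + √6) (w(f, V) = (f + 3)*(V + √6) = (3 + f)*(V + √6))
H(-87, w(1, -6)) - 1*(-9989) = (44 + (3*(-6) + 3*√6 - 6*1 + 1*√6)) - 1*(-9989) = (44 + (-18 + 3*√6 - 6 + √6)) + 9989 = (44 + (-24 + 4*√6)) + 9989 = (20 + 4*√6) + 9989 = 10009 + 4*√6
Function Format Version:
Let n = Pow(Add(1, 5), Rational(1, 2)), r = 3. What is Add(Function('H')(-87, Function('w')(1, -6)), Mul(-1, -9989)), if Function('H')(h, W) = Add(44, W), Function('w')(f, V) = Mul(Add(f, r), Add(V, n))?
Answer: Add(10009, Mul(4, Pow(6, Rational(1, 2)))) ≈ 10019.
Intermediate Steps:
n = Pow(6, Rational(1, 2)) ≈ 2.4495
Function('w')(f, V) = Mul(Add(3, f), Add(V, Pow(6, Rational(1, 2)))) (Function('w')(f, V) = Mul(Add(f, 3), Add(V, Pow(6, Rational(1, 2)))) = Mul(Add(3, f), Add(V, Pow(6, Rational(1, 2)))))
Add(Function('H')(-87, Function('w')(1, -6)), Mul(-1, -9989)) = Add(Add(44, Add(Mul(3, -6), Mul(3, Pow(6, Rational(1, 2))), Mul(-6, 1), Mul(1, Pow(6, Rational(1, 2))))), Mul(-1, -9989)) = Add(Add(44, Add(-18, Mul(3, Pow(6, Rational(1, 2))), -6, Pow(6, Rational(1, 2)))), 9989) = Add(Add(44, Add(-24, Mul(4, Pow(6, Rational(1, 2))))), 9989) = Add(Add(20, Mul(4, Pow(6, Rational(1, 2)))), 9989) = Add(10009, Mul(4, Pow(6, Rational(1, 2))))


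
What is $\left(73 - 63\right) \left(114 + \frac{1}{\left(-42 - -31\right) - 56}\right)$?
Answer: $\frac{76370}{67} \approx 1139.9$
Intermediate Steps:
$\left(73 - 63\right) \left(114 + \frac{1}{\left(-42 - -31\right) - 56}\right) = 10 \left(114 + \frac{1}{\left(-42 + 31\right) - 56}\right) = 10 \left(114 + \frac{1}{-11 - 56}\right) = 10 \left(114 + \frac{1}{-67}\right) = 10 \left(114 - \frac{1}{67}\right) = 10 \cdot \frac{7637}{67} = \frac{76370}{67}$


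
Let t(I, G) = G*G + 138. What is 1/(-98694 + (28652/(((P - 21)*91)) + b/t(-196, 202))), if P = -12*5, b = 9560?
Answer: -11607057/1145589291382 ≈ -1.0132e-5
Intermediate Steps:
t(I, G) = 138 + G**2 (t(I, G) = G**2 + 138 = 138 + G**2)
P = -60
1/(-98694 + (28652/(((P - 21)*91)) + b/t(-196, 202))) = 1/(-98694 + (28652/(((-60 - 21)*91)) + 9560/(138 + 202**2))) = 1/(-98694 + (28652/((-81*91)) + 9560/(138 + 40804))) = 1/(-98694 + (28652/(-7371) + 9560/40942)) = 1/(-98694 + (28652*(-1/7371) + 9560*(1/40942))) = 1/(-98694 + (-2204/567 + 4780/20471)) = 1/(-98694 - 42407824/11607057) = 1/(-1145589291382/11607057) = -11607057/1145589291382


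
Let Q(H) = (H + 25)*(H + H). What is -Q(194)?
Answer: -84972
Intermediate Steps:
Q(H) = 2*H*(25 + H) (Q(H) = (25 + H)*(2*H) = 2*H*(25 + H))
-Q(194) = -2*194*(25 + 194) = -2*194*219 = -1*84972 = -84972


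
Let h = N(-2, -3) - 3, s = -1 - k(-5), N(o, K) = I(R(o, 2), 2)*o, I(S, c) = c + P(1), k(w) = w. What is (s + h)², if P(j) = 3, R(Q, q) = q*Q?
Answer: 81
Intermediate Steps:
R(Q, q) = Q*q
I(S, c) = 3 + c (I(S, c) = c + 3 = 3 + c)
N(o, K) = 5*o (N(o, K) = (3 + 2)*o = 5*o)
s = 4 (s = -1 - 1*(-5) = -1 + 5 = 4)
h = -13 (h = 5*(-2) - 3 = -10 - 3 = -13)
(s + h)² = (4 - 13)² = (-9)² = 81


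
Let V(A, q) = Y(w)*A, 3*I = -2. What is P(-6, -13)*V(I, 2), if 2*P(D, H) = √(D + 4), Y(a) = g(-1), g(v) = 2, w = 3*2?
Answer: -2*I*√2/3 ≈ -0.94281*I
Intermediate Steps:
w = 6
I = -⅔ (I = (⅓)*(-2) = -⅔ ≈ -0.66667)
Y(a) = 2
P(D, H) = √(4 + D)/2 (P(D, H) = √(D + 4)/2 = √(4 + D)/2)
V(A, q) = 2*A
P(-6, -13)*V(I, 2) = (√(4 - 6)/2)*(2*(-⅔)) = (√(-2)/2)*(-4/3) = ((I*√2)/2)*(-4/3) = (I*√2/2)*(-4/3) = -2*I*√2/3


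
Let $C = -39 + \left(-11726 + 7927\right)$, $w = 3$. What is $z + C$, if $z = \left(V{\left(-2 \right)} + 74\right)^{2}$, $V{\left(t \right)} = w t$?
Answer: $786$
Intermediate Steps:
$V{\left(t \right)} = 3 t$
$z = 4624$ ($z = \left(3 \left(-2\right) + 74\right)^{2} = \left(-6 + 74\right)^{2} = 68^{2} = 4624$)
$C = -3838$ ($C = -39 - 3799 = -3838$)
$z + C = 4624 - 3838 = 786$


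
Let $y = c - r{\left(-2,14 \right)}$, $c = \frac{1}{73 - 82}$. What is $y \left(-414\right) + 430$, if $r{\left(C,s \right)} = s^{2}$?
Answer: $81620$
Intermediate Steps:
$c = - \frac{1}{9}$ ($c = \frac{1}{-9} = - \frac{1}{9} \approx -0.11111$)
$y = - \frac{1765}{9}$ ($y = - \frac{1}{9} - 14^{2} = - \frac{1}{9} - 196 = - \frac{1765}{9} \approx -196.11$)
$y \left(-414\right) + 430 = \left(- \frac{1765}{9}\right) \left(-414\right) + 430 = 81190 + 430 = 81620$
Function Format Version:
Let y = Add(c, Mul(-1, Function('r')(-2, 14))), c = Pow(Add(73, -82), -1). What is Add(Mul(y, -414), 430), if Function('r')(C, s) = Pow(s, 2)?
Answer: 81620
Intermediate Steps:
c = Rational(-1, 9) (c = Pow(-9, -1) = Rational(-1, 9) ≈ -0.11111)
y = Rational(-1765, 9) (y = Add(Rational(-1, 9), Mul(-1, Pow(14, 2))) = Add(Rational(-1, 9), Mul(-1, 196)) = Add(Rational(-1, 9), -196) = Rational(-1765, 9) ≈ -196.11)
Add(Mul(y, -414), 430) = Add(Mul(Rational(-1765, 9), -414), 430) = Add(81190, 430) = 81620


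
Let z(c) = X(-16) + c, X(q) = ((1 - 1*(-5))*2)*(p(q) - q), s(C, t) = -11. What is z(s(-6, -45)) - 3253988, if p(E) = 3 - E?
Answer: -3253579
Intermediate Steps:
X(q) = 36 - 24*q (X(q) = ((1 - 1*(-5))*2)*((3 - q) - q) = ((1 + 5)*2)*(3 - 2*q) = (6*2)*(3 - 2*q) = 12*(3 - 2*q) = 36 - 24*q)
z(c) = 420 + c (z(c) = (36 - 24*(-16)) + c = (36 + 384) + c = 420 + c)
z(s(-6, -45)) - 3253988 = (420 - 11) - 3253988 = 409 - 3253988 = -3253579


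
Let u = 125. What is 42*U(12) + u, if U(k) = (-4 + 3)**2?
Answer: 167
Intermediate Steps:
U(k) = 1 (U(k) = (-1)**2 = 1)
42*U(12) + u = 42*1 + 125 = 42 + 125 = 167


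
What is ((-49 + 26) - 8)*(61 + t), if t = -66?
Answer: 155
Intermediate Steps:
((-49 + 26) - 8)*(61 + t) = ((-49 + 26) - 8)*(61 - 66) = (-23 - 8)*(-5) = -31*(-5) = 155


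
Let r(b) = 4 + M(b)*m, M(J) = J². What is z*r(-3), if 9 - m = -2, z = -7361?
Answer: -758183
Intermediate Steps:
m = 11 (m = 9 - 1*(-2) = 9 + 2 = 11)
r(b) = 4 + 11*b² (r(b) = 4 + b²*11 = 4 + 11*b²)
z*r(-3) = -7361*(4 + 11*(-3)²) = -7361*(4 + 11*9) = -7361*(4 + 99) = -7361*103 = -758183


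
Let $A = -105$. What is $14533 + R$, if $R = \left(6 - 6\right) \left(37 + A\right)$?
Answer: $14533$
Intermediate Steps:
$R = 0$ ($R = \left(6 - 6\right) \left(37 - 105\right) = \left(6 - 6\right) \left(-68\right) = 0 \left(-68\right) = 0$)
$14533 + R = 14533 + 0 = 14533$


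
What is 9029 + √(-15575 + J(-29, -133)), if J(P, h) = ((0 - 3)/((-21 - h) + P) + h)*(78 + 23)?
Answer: 9029 + I*√199861261/83 ≈ 9029.0 + 170.33*I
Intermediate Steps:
J(P, h) = -303/(-21 + P - h) + 101*h (J(P, h) = (-3/(-21 + P - h) + h)*101 = (h - 3/(-21 + P - h))*101 = -303/(-21 + P - h) + 101*h)
9029 + √(-15575 + J(-29, -133)) = 9029 + √(-15575 + 101*(3 + (-133)² + 21*(-133) - 1*(-29)*(-133))/(21 - 133 - 1*(-29))) = 9029 + √(-15575 + 101*(3 + 17689 - 2793 - 3857)/(21 - 133 + 29)) = 9029 + √(-15575 + 101*11042/(-83)) = 9029 + √(-15575 + 101*(-1/83)*11042) = 9029 + √(-15575 - 1115242/83) = 9029 + √(-2407967/83) = 9029 + I*√199861261/83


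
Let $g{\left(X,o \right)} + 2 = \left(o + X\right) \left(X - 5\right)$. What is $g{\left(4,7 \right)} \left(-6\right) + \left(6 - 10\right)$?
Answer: $74$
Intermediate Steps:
$g{\left(X,o \right)} = -2 + \left(-5 + X\right) \left(X + o\right)$ ($g{\left(X,o \right)} = -2 + \left(o + X\right) \left(X - 5\right) = -2 + \left(X + o\right) \left(-5 + X\right) = -2 + \left(-5 + X\right) \left(X + o\right)$)
$g{\left(4,7 \right)} \left(-6\right) + \left(6 - 10\right) = \left(-2 + 4^{2} - 20 - 35 + 4 \cdot 7\right) \left(-6\right) + \left(6 - 10\right) = \left(-2 + 16 - 20 - 35 + 28\right) \left(-6\right) + \left(6 - 10\right) = \left(-13\right) \left(-6\right) - 4 = 78 - 4 = 74$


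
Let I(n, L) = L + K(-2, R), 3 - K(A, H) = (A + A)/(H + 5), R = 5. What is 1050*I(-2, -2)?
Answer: 1470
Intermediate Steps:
K(A, H) = 3 - 2*A/(5 + H) (K(A, H) = 3 - (A + A)/(H + 5) = 3 - 2*A/(5 + H))
I(n, L) = 17/5 + L (I(n, L) = L + (15 - 2*(-2) + 3*5)/(5 + 5) = L + (15 + 4 + 15)/10 = L + (⅒)*34 = L + 17/5 = 17/5 + L)
1050*I(-2, -2) = 1050*(17/5 - 2) = 1050*(7/5) = 1470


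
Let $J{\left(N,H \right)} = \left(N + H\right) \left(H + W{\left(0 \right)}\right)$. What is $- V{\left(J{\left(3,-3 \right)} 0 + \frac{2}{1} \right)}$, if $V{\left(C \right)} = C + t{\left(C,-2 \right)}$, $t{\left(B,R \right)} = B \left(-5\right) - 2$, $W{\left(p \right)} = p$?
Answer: $10$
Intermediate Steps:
$t{\left(B,R \right)} = -2 - 5 B$ ($t{\left(B,R \right)} = - 5 B - 2 = -2 - 5 B$)
$J{\left(N,H \right)} = H \left(H + N\right)$ ($J{\left(N,H \right)} = \left(N + H\right) \left(H + 0\right) = \left(H + N\right) H = H \left(H + N\right)$)
$V{\left(C \right)} = -2 - 4 C$ ($V{\left(C \right)} = C - \left(2 + 5 C\right) = -2 - 4 C$)
$- V{\left(J{\left(3,-3 \right)} 0 + \frac{2}{1} \right)} = - (-2 - 4 \left(- 3 \left(-3 + 3\right) 0 + \frac{2}{1}\right)) = - (-2 - 4 \left(\left(-3\right) 0 \cdot 0 + 2 \cdot 1\right)) = - (-2 - 4 \left(0 \cdot 0 + 2\right)) = - (-2 - 4 \left(0 + 2\right)) = - (-2 - 8) = \left(-1\right) \left(-10\right) = 10$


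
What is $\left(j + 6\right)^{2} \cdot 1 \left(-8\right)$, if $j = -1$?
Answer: $-200$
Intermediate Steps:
$\left(j + 6\right)^{2} \cdot 1 \left(-8\right) = \left(-1 + 6\right)^{2} \cdot 1 \left(-8\right) = 5^{2} \cdot 1 \left(-8\right) = 25 \cdot 1 \left(-8\right) = 25 \left(-8\right) = -200$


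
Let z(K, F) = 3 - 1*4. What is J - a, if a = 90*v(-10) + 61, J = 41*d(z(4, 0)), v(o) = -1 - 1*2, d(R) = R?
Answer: 168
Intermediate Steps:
z(K, F) = -1 (z(K, F) = 3 - 4 = -1)
v(o) = -3 (v(o) = -1 - 2 = -3)
J = -41 (J = 41*(-1) = -41)
a = -209 (a = 90*(-3) + 61 = -270 + 61 = -209)
J - a = -41 - 1*(-209) = -41 + 209 = 168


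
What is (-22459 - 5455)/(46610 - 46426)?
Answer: -13957/92 ≈ -151.71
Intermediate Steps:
(-22459 - 5455)/(46610 - 46426) = -27914/184 = -27914*1/184 = -13957/92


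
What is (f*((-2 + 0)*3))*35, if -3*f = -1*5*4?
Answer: -1400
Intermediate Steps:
f = 20/3 (f = -(-1*5)*4/3 = -(-5)*4/3 = -1/3*(-20) = 20/3 ≈ 6.6667)
(f*((-2 + 0)*3))*35 = (20*((-2 + 0)*3)/3)*35 = (20*(-2*3)/3)*35 = ((20/3)*(-6))*35 = -40*35 = -1400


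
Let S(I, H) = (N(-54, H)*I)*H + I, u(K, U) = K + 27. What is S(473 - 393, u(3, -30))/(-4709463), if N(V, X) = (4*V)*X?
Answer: 15551920/4709463 ≈ 3.3023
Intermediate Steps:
u(K, U) = 27 + K
N(V, X) = 4*V*X
S(I, H) = I - 216*I*H**2 (S(I, H) = ((4*(-54)*H)*I)*H + I = ((-216*H)*I)*H + I = (-216*H*I)*H + I = -216*I*H**2 + I = I - 216*I*H**2)
S(473 - 393, u(3, -30))/(-4709463) = ((473 - 393)*(1 - 216*(27 + 3)**2))/(-4709463) = (80*(1 - 216*30**2))*(-1/4709463) = (80*(1 - 216*900))*(-1/4709463) = (80*(1 - 194400))*(-1/4709463) = (80*(-194399))*(-1/4709463) = -15551920*(-1/4709463) = 15551920/4709463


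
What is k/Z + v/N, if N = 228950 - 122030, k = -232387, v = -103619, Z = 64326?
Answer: -5252035639/1146289320 ≈ -4.5818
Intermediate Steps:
N = 106920
k/Z + v/N = -232387/64326 - 103619/106920 = -5252035639/1146289320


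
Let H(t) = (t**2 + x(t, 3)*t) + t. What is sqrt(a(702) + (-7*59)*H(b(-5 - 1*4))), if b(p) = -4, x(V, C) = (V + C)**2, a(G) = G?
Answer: I*sqrt(2602) ≈ 51.01*I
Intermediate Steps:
x(V, C) = (C + V)**2
H(t) = t + t**2 + t*(3 + t)**2 (H(t) = (t**2 + (3 + t)**2*t) + t = (t**2 + t*(3 + t)**2) + t = t + t**2 + t*(3 + t)**2)
sqrt(a(702) + (-7*59)*H(b(-5 - 1*4))) = sqrt(702 + (-7*59)*(-4*(1 - 4 + (3 - 4)**2))) = sqrt(702 - (-1652)*(1 - 4 + (-1)**2)) = sqrt(702 - (-1652)*(1 - 4 + 1)) = sqrt(702 - (-1652)*(-2)) = sqrt(702 - 413*8) = sqrt(702 - 3304) = sqrt(-2602) = I*sqrt(2602)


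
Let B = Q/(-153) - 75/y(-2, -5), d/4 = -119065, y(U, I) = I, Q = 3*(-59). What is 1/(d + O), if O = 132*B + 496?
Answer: -17/8051732 ≈ -2.1113e-6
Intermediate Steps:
Q = -177
d = -476260 (d = 4*(-119065) = -476260)
B = 824/51 (B = -177/(-153) - 75/(-5) = -177*(-1/153) - 75*(-⅕) = 59/51 + 15 = 824/51 ≈ 16.157)
O = 44688/17 (O = 132*(824/51) + 496 = 36256/17 + 496 = 44688/17 ≈ 2628.7)
1/(d + O) = 1/(-476260 + 44688/17) = 1/(-8051732/17) = -17/8051732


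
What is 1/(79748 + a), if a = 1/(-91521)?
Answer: 91521/7298616707 ≈ 1.2540e-5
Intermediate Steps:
a = -1/91521 ≈ -1.0926e-5
1/(79748 + a) = 1/(79748 - 1/91521) = 1/(7298616707/91521) = 91521/7298616707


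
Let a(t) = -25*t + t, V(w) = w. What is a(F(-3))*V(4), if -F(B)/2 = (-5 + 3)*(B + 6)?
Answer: -1152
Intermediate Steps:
F(B) = 24 + 4*B (F(B) = -2*(-5 + 3)*(B + 6) = -(-4)*(6 + B) = -2*(-12 - 2*B) = 24 + 4*B)
a(t) = -24*t
a(F(-3))*V(4) = -24*(24 + 4*(-3))*4 = -24*(24 - 12)*4 = -24*12*4 = -288*4 = -1152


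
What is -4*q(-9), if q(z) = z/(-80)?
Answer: -9/20 ≈ -0.45000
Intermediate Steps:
q(z) = -z/80 (q(z) = z*(-1/80) = -z/80)
-4*q(-9) = -(-1)*(-9)/20 = -4*9/80 = -9/20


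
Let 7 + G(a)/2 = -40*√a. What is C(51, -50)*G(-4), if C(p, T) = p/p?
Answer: -14 - 160*I ≈ -14.0 - 160.0*I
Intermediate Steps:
C(p, T) = 1
G(a) = -14 - 80*√a (G(a) = -14 + 2*(-40*√a) = -14 - 80*√a)
C(51, -50)*G(-4) = 1*(-14 - 160*I) = -14 - 160*I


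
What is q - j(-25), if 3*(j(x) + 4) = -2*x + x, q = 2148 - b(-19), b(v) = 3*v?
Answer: 6602/3 ≈ 2200.7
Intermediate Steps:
q = 2205 (q = 2148 - 3*(-19) = 2148 - 1*(-57) = 2148 + 57 = 2205)
j(x) = -4 - x/3 (j(x) = -4 + (-2*x + x)/3 = -4 + (-x)/3 = -4 - x/3)
q - j(-25) = 2205 - (-4 - ⅓*(-25)) = 2205 - (-4 + 25/3) = 2205 - 1*13/3 = 2205 - 13/3 = 6602/3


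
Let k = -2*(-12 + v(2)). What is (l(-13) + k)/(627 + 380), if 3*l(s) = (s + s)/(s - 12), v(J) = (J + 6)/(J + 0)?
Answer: 1226/75525 ≈ 0.016233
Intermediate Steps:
v(J) = (6 + J)/J
l(s) = 2*s/(3*(-12 + s)) (l(s) = ((s + s)/(s - 12))/3 = ((2*s)/(-12 + s))/3 = (2*s/(-12 + s))/3 = 2*s/(3*(-12 + s)))
k = 16 (k = -2*(-12 + (6 + 2)/2) = -2*(-12 + (½)*8) = -2*(-12 + 4) = -2*(-8) = 16)
(l(-13) + k)/(627 + 380) = ((⅔)*(-13)/(-12 - 13) + 16)/(627 + 380) = ((⅔)*(-13)/(-25) + 16)/1007 = ((⅔)*(-13)*(-1/25) + 16)*(1/1007) = (26/75 + 16)*(1/1007) = (1226/75)*(1/1007) = 1226/75525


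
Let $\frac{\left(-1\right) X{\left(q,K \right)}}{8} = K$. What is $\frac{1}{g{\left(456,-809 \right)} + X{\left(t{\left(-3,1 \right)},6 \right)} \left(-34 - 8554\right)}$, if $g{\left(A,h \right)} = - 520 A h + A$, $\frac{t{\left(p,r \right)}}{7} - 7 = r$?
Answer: $\frac{1}{192242760} \approx 5.2018 \cdot 10^{-9}$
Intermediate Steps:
$t{\left(p,r \right)} = 49 + 7 r$
$g{\left(A,h \right)} = A - 520 A h$ ($g{\left(A,h \right)} = - 520 A h + A = A - 520 A h$)
$X{\left(q,K \right)} = - 8 K$
$\frac{1}{g{\left(456,-809 \right)} + X{\left(t{\left(-3,1 \right)},6 \right)} \left(-34 - 8554\right)} = \frac{1}{456 \left(1 - -420680\right) + \left(-8\right) 6 \left(-34 - 8554\right)} = \frac{1}{456 \left(1 + 420680\right) - 48 \left(-34 - 8554\right)} = \frac{1}{456 \cdot 420681 - -412224} = \frac{1}{191830536 + 412224} = \frac{1}{192242760}$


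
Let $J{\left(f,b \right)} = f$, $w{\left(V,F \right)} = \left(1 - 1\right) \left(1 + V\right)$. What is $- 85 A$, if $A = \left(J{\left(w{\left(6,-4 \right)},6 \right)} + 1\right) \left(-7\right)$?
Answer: $595$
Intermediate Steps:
$w{\left(V,F \right)} = 0$ ($w{\left(V,F \right)} = 0 \left(1 + V\right) = 0$)
$A = -7$ ($A = \left(0 + 1\right) \left(-7\right) = 1 \left(-7\right) = -7$)
$- 85 A = \left(-85\right) \left(-7\right) = 595$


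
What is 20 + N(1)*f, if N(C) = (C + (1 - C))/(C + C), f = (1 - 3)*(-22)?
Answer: 42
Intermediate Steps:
f = 44 (f = -2*(-22) = 44)
N(C) = 1/(2*C)
20 + N(1)*f = 20 + ((1/2)/1)*44 = 20 + ((1/2)*1)*44 = 20 + (1/2)*44 = 20 + 22 = 42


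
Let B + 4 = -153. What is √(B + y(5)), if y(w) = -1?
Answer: I*√158 ≈ 12.57*I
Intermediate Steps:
B = -157 (B = -4 - 153 = -157)
√(B + y(5)) = √(-157 - 1) = √(-158) = I*√158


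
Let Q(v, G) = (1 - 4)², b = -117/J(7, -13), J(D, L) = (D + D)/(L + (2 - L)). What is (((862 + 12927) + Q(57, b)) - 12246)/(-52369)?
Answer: -1552/52369 ≈ -0.029636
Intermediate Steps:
J(D, L) = D (J(D, L) = (2*D)/2 = (2*D)*(½) = D)
b = -117/7 ≈ -16.714
Q(v, G) = 9 (Q(v, G) = (-3)² = 9)
(((862 + 12927) + Q(57, b)) - 12246)/(-52369) = (((862 + 12927) + 9) - 12246)/(-52369) = ((13789 + 9) - 12246)*(-1/52369) = (13798 - 12246)*(-1/52369) = 1552*(-1/52369) = -1552/52369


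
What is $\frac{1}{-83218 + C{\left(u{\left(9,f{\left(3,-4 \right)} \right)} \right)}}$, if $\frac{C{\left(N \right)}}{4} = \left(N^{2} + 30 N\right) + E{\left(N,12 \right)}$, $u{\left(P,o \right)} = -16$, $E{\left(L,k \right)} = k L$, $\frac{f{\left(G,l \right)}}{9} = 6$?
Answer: $- \frac{1}{84882} \approx -1.1781 \cdot 10^{-5}$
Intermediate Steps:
$f{\left(G,l \right)} = 54$ ($f{\left(G,l \right)} = 9 \cdot 6 = 54$)
$E{\left(L,k \right)} = L k$
$C{\left(N \right)} = 4 N^{2} + 168 N$ ($C{\left(N \right)} = 4 \left(\left(N^{2} + 30 N\right) + N 12\right) = 4 \left(\left(N^{2} + 30 N\right) + 12 N\right) = 4 \left(N^{2} + 42 N\right) = 4 N^{2} + 168 N$)
$\frac{1}{-83218 + C{\left(u{\left(9,f{\left(3,-4 \right)} \right)} \right)}} = \frac{1}{-83218 + 4 \left(-16\right) \left(42 - 16\right)} = \frac{1}{-83218 + 4 \left(-16\right) 26} = \frac{1}{-83218 - 1664} = \frac{1}{-84882} = - \frac{1}{84882}$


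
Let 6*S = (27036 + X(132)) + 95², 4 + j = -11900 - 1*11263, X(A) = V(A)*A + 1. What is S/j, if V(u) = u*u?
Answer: -1168015/69501 ≈ -16.806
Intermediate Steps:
V(u) = u²
X(A) = 1 + A³ (X(A) = A²*A + 1 = A³ + 1 = 1 + A³)
j = -23167 (j = -4 + (-11900 - 1*11263) = -4 + (-11900 - 11263) = -4 - 23163 = -23167)
S = 1168015/3 (S = ((27036 + (1 + 132³)) + 95²)/6 = ((27036 + (1 + 2299968)) + 9025)/6 = ((27036 + 2299969) + 9025)/6 = (2327005 + 9025)/6 = (⅙)*2336030 = 1168015/3 ≈ 3.8934e+5)
S/j = (1168015/3)/(-23167) = (1168015/3)*(-1/23167) = -1168015/69501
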